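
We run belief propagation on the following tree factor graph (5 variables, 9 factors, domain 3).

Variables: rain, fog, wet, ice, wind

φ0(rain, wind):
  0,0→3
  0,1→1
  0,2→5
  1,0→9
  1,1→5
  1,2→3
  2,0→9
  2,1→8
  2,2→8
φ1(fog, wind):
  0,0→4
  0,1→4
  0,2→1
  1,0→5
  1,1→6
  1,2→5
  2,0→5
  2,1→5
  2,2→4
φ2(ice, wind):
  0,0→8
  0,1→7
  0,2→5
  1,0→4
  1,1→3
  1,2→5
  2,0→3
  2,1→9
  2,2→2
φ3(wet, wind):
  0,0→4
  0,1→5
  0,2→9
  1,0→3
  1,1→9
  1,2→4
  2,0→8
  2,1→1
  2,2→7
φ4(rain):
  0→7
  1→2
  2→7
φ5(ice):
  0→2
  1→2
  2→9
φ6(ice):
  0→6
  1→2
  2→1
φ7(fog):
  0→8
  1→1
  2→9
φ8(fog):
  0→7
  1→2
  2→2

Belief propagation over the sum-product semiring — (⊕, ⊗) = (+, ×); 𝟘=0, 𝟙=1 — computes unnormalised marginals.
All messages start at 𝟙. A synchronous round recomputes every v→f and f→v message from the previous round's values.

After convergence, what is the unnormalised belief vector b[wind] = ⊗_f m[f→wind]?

b[wind] = [68905080, 63183690, 26236560]

init: all messages = 𝟙 over 3 values
r1 m[φ0→rain] = [9, 17, 25]
r1 m[φ0→wind] = [21, 14, 16]
r1 m[φ1→fog] = [9, 16, 14]
r1 m[φ1→wind] = [14, 15, 10]
r1 m[φ2→ice] = [20, 12, 14]
r1 m[φ2→wind] = [15, 19, 12]
r1 m[φ3→wet] = [18, 16, 16]
r1 m[φ3→wind] = [15, 15, 20]
r1 m[φ4→rain] = [7, 2, 7]
r1 m[φ5→ice] = [2, 2, 9]
r1 m[φ6→ice] = [6, 2, 1]
r1 m[φ7→fog] = [8, 1, 9]
r1 m[φ8→fog] = [7, 2, 2]
r1 m[rain→φ0] = [1, 1, 1]
r1 m[rain→φ4] = [1, 1, 1]
r1 m[fog→φ1] = [1, 1, 1]
r1 m[fog→φ7] = [1, 1, 1]
r1 m[fog→φ8] = [1, 1, 1]
r1 m[wet→φ3] = [1, 1, 1]
r1 m[ice→φ2] = [1, 1, 1]
r1 m[ice→φ5] = [1, 1, 1]
r1 m[ice→φ6] = [1, 1, 1]
r1 m[wind→φ0] = [1, 1, 1]
r1 m[wind→φ1] = [1, 1, 1]
r1 m[wind→φ2] = [1, 1, 1]
r1 m[wind→φ3] = [1, 1, 1]
r2 m[φ0→rain] = [9, 17, 25]
r2 m[φ0→wind] = [21, 14, 16]
r2 m[φ1→fog] = [9, 16, 14]
r2 m[φ1→wind] = [14, 15, 10]
r2 m[φ2→ice] = [20, 12, 14]
r2 m[φ2→wind] = [15, 19, 12]
r2 m[φ3→wet] = [18, 16, 16]
r2 m[φ3→wind] = [15, 15, 20]
r2 m[φ4→rain] = [7, 2, 7]
r2 m[φ5→ice] = [2, 2, 9]
r2 m[φ6→ice] = [6, 2, 1]
r2 m[φ7→fog] = [8, 1, 9]
r2 m[φ8→fog] = [7, 2, 2]
r2 m[rain→φ0] = [7, 2, 7]
r2 m[rain→φ4] = [9, 17, 25]
r2 m[fog→φ1] = [56, 2, 18]
r2 m[fog→φ7] = [63, 32, 28]
r2 m[fog→φ8] = [72, 16, 126]
r2 m[wet→φ3] = [1, 1, 1]
r2 m[ice→φ2] = [12, 4, 9]
r2 m[ice→φ5] = [120, 24, 14]
r2 m[ice→φ6] = [40, 24, 126]
r2 m[wind→φ0] = [3150, 4275, 2400]
r2 m[wind→φ1] = [4725, 3990, 3840]
r2 m[wind→φ2] = [4410, 3150, 3200]
r2 m[wind→φ3] = [4410, 3990, 1920]
r3 m[φ0→rain] = [25725, 56925, 81750]
r3 m[φ0→wind] = [102, 73, 97]
r3 m[φ1→fog] = [38700, 66765, 58935]
r3 m[φ1→wind] = [324, 326, 138]
r3 m[φ2→ice] = [73330, 43090, 47980]
r3 m[φ2→wind] = [139, 177, 98]
r3 m[φ3→wet] = [54870, 56820, 52710]
r3 m[φ3→wind] = [15, 15, 20]
r3 m[φ4→rain] = [7, 2, 7]
r3 m[φ5→ice] = [2, 2, 9]
r3 m[φ6→ice] = [6, 2, 1]
r3 m[φ7→fog] = [8, 1, 9]
r3 m[φ8→fog] = [7, 2, 2]
r3 m[rain→φ0] = [7, 2, 7]
r3 m[rain→φ4] = [9, 17, 25]
r3 m[fog→φ1] = [56, 2, 18]
r3 m[fog→φ7] = [63, 32, 28]
r3 m[fog→φ8] = [72, 16, 126]
r3 m[wet→φ3] = [1, 1, 1]
r3 m[ice→φ2] = [12, 4, 9]
r3 m[ice→φ5] = [120, 24, 14]
r3 m[ice→φ6] = [40, 24, 126]
r3 m[wind→φ0] = [3150, 4275, 2400]
r3 m[wind→φ1] = [4725, 3990, 3840]
r3 m[wind→φ2] = [4410, 3150, 3200]
r3 m[wind→φ3] = [4410, 3990, 1920]
r4 m[φ0→rain] = [25725, 56925, 81750]
r4 m[φ0→wind] = [102, 73, 97]
r4 m[φ1→fog] = [38700, 66765, 58935]
r4 m[φ1→wind] = [324, 326, 138]
r4 m[φ2→ice] = [73330, 43090, 47980]
r4 m[φ2→wind] = [139, 177, 98]
r4 m[φ3→wet] = [54870, 56820, 52710]
r4 m[φ3→wind] = [15, 15, 20]
r4 m[φ4→rain] = [7, 2, 7]
r4 m[φ5→ice] = [2, 2, 9]
r4 m[φ6→ice] = [6, 2, 1]
r4 m[φ7→fog] = [8, 1, 9]
r4 m[φ8→fog] = [7, 2, 2]
r4 m[rain→φ0] = [7, 2, 7]
r4 m[rain→φ4] = [25725, 56925, 81750]
r4 m[fog→φ1] = [56, 2, 18]
r4 m[fog→φ7] = [270900, 133530, 117870]
r4 m[fog→φ8] = [309600, 66765, 530415]
r4 m[wet→φ3] = [1, 1, 1]
r4 m[ice→φ2] = [12, 4, 9]
r4 m[ice→φ5] = [439980, 86180, 47980]
r4 m[ice→φ6] = [146660, 86180, 431820]
r4 m[wind→φ0] = [675540, 865530, 270480]
r4 m[wind→φ1] = [212670, 193815, 190120]
r4 m[wind→φ2] = [495720, 356970, 267720]
r4 m[wind→φ3] = [4593672, 4212246, 1311828]
r5 m[φ0→rain] = [4244550, 11218950, 15167940]
r5 m[φ0→wind] = [102, 73, 97]
r5 m[φ1→fog] = [1816060, 3176840, 2792905]
r5 m[φ1→wind] = [324, 326, 138]
r5 m[φ2→ice] = [7803150, 4392390, 5235330]
r5 m[φ2→wind] = [139, 177, 98]
r5 m[φ3→wet] = [51242370, 56938542, 50144418]
r5 m[φ3→wind] = [15, 15, 20]
r5 m[φ4→rain] = [7, 2, 7]
r5 m[φ5→ice] = [2, 2, 9]
r5 m[φ6→ice] = [6, 2, 1]
r5 m[φ7→fog] = [8, 1, 9]
r5 m[φ8→fog] = [7, 2, 2]
r5 m[rain→φ0] = [7, 2, 7]
r5 m[rain→φ4] = [25725, 56925, 81750]
r5 m[fog→φ1] = [56, 2, 18]
r5 m[fog→φ7] = [270900, 133530, 117870]
r5 m[fog→φ8] = [309600, 66765, 530415]
r5 m[wet→φ3] = [1, 1, 1]
r5 m[ice→φ2] = [12, 4, 9]
r5 m[ice→φ5] = [439980, 86180, 47980]
r5 m[ice→φ6] = [146660, 86180, 431820]
r5 m[wind→φ0] = [675540, 865530, 270480]
r5 m[wind→φ1] = [212670, 193815, 190120]
r5 m[wind→φ2] = [495720, 356970, 267720]
r5 m[wind→φ3] = [4593672, 4212246, 1311828]
r6 m[φ0→rain] = [4244550, 11218950, 15167940]
r6 m[φ0→wind] = [102, 73, 97]
r6 m[φ1→fog] = [1816060, 3176840, 2792905]
r6 m[φ1→wind] = [324, 326, 138]
r6 m[φ2→ice] = [7803150, 4392390, 5235330]
r6 m[φ2→wind] = [139, 177, 98]
r6 m[φ3→wet] = [51242370, 56938542, 50144418]
r6 m[φ3→wind] = [15, 15, 20]
r6 m[φ4→rain] = [7, 2, 7]
r6 m[φ5→ice] = [2, 2, 9]
r6 m[φ6→ice] = [6, 2, 1]
r6 m[φ7→fog] = [8, 1, 9]
r6 m[φ8→fog] = [7, 2, 2]
r6 m[rain→φ0] = [7, 2, 7]
r6 m[rain→φ4] = [4244550, 11218950, 15167940]
r6 m[fog→φ1] = [56, 2, 18]
r6 m[fog→φ7] = [12712420, 6353680, 5585810]
r6 m[fog→φ8] = [14528480, 3176840, 25136145]
r6 m[wet→φ3] = [1, 1, 1]
r6 m[ice→φ2] = [12, 4, 9]
r6 m[ice→φ5] = [46818900, 8784780, 5235330]
r6 m[ice→φ6] = [15606300, 8784780, 47117970]
r6 m[wind→φ0] = [675540, 865530, 270480]
r6 m[wind→φ1] = [212670, 193815, 190120]
r6 m[wind→φ2] = [495720, 356970, 267720]
r6 m[wind→φ3] = [4593672, 4212246, 1311828]
r7 m[φ0→rain] = [4244550, 11218950, 15167940]
r7 m[φ0→wind] = [102, 73, 97]
r7 m[φ1→fog] = [1816060, 3176840, 2792905]
r7 m[φ1→wind] = [324, 326, 138]
r7 m[φ2→ice] = [7803150, 4392390, 5235330]
r7 m[φ2→wind] = [139, 177, 98]
r7 m[φ3→wet] = [51242370, 56938542, 50144418]
r7 m[φ3→wind] = [15, 15, 20]
r7 m[φ4→rain] = [7, 2, 7]
r7 m[φ5→ice] = [2, 2, 9]
r7 m[φ6→ice] = [6, 2, 1]
r7 m[φ7→fog] = [8, 1, 9]
r7 m[φ8→fog] = [7, 2, 2]
r7 m[rain→φ0] = [7, 2, 7]
r7 m[rain→φ4] = [4244550, 11218950, 15167940]
r7 m[fog→φ1] = [56, 2, 18]
r7 m[fog→φ7] = [12712420, 6353680, 5585810]
r7 m[fog→φ8] = [14528480, 3176840, 25136145]
r7 m[wet→φ3] = [1, 1, 1]
r7 m[ice→φ2] = [12, 4, 9]
r7 m[ice→φ5] = [46818900, 8784780, 5235330]
r7 m[ice→φ6] = [15606300, 8784780, 47117970]
r7 m[wind→φ0] = [675540, 865530, 270480]
r7 m[wind→φ1] = [212670, 193815, 190120]
r7 m[wind→φ2] = [495720, 356970, 267720]
r7 m[wind→φ3] = [4593672, 4212246, 1311828]
fixed point reached at round 7
b[wind] = ⊗ incoming = [68905080, 63183690, 26236560]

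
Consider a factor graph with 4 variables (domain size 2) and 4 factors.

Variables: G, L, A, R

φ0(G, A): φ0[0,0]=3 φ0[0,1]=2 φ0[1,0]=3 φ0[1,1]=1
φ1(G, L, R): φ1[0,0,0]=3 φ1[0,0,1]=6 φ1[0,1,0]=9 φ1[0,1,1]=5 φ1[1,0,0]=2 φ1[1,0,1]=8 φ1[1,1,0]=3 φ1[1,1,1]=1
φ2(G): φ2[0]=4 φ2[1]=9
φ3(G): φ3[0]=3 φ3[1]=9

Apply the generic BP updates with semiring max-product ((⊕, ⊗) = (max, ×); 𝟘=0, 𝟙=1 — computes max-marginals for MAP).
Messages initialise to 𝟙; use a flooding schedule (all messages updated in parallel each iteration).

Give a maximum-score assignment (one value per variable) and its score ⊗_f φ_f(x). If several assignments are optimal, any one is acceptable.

assignment: (G=1, L=0, A=0, R=1); score = 1944

init: all messages = 𝟙 over 2 values
r1 m[φ0→G] = [3, 3]
r1 m[φ0→A] = [3, 2]
r1 m[φ1→G] = [9, 8]
r1 m[φ1→L] = [8, 9]
r1 m[φ1→R] = [9, 8]
r1 m[φ2→G] = [4, 9]
r1 m[φ3→G] = [3, 9]
r1 m[G→φ0] = [1, 1]
r1 m[G→φ1] = [1, 1]
r1 m[G→φ2] = [1, 1]
r1 m[G→φ3] = [1, 1]
r1 m[L→φ1] = [1, 1]
r1 m[A→φ0] = [1, 1]
r1 m[R→φ1] = [1, 1]
r2 m[φ0→G] = [3, 3]
r2 m[φ0→A] = [3, 2]
r2 m[φ1→G] = [9, 8]
r2 m[φ1→L] = [8, 9]
r2 m[φ1→R] = [9, 8]
r2 m[φ2→G] = [4, 9]
r2 m[φ3→G] = [3, 9]
r2 m[G→φ0] = [108, 648]
r2 m[G→φ1] = [36, 243]
r2 m[G→φ2] = [81, 216]
r2 m[G→φ3] = [108, 216]
r2 m[L→φ1] = [1, 1]
r2 m[A→φ0] = [1, 1]
r2 m[R→φ1] = [1, 1]
r3 m[φ0→G] = [3, 3]
r3 m[φ0→A] = [1944, 648]
r3 m[φ1→G] = [9, 8]
r3 m[φ1→L] = [1944, 729]
r3 m[φ1→R] = [729, 1944]
r3 m[φ2→G] = [4, 9]
r3 m[φ3→G] = [3, 9]
r3 m[G→φ0] = [108, 648]
r3 m[G→φ1] = [36, 243]
r3 m[G→φ2] = [81, 216]
r3 m[G→φ3] = [108, 216]
r3 m[L→φ1] = [1, 1]
r3 m[A→φ0] = [1, 1]
r3 m[R→φ1] = [1, 1]
r4 m[φ0→G] = [3, 3]
r4 m[φ0→A] = [1944, 648]
r4 m[φ1→G] = [9, 8]
r4 m[φ1→L] = [1944, 729]
r4 m[φ1→R] = [729, 1944]
r4 m[φ2→G] = [4, 9]
r4 m[φ3→G] = [3, 9]
r4 m[G→φ0] = [108, 648]
r4 m[G→φ1] = [36, 243]
r4 m[G→φ2] = [81, 216]
r4 m[G→φ3] = [108, 216]
r4 m[L→φ1] = [1, 1]
r4 m[A→φ0] = [1, 1]
r4 m[R→φ1] = [1, 1]
fixed point reached at round 4
traceback from G: (G=1, L=0, A=0, R=1), score=1944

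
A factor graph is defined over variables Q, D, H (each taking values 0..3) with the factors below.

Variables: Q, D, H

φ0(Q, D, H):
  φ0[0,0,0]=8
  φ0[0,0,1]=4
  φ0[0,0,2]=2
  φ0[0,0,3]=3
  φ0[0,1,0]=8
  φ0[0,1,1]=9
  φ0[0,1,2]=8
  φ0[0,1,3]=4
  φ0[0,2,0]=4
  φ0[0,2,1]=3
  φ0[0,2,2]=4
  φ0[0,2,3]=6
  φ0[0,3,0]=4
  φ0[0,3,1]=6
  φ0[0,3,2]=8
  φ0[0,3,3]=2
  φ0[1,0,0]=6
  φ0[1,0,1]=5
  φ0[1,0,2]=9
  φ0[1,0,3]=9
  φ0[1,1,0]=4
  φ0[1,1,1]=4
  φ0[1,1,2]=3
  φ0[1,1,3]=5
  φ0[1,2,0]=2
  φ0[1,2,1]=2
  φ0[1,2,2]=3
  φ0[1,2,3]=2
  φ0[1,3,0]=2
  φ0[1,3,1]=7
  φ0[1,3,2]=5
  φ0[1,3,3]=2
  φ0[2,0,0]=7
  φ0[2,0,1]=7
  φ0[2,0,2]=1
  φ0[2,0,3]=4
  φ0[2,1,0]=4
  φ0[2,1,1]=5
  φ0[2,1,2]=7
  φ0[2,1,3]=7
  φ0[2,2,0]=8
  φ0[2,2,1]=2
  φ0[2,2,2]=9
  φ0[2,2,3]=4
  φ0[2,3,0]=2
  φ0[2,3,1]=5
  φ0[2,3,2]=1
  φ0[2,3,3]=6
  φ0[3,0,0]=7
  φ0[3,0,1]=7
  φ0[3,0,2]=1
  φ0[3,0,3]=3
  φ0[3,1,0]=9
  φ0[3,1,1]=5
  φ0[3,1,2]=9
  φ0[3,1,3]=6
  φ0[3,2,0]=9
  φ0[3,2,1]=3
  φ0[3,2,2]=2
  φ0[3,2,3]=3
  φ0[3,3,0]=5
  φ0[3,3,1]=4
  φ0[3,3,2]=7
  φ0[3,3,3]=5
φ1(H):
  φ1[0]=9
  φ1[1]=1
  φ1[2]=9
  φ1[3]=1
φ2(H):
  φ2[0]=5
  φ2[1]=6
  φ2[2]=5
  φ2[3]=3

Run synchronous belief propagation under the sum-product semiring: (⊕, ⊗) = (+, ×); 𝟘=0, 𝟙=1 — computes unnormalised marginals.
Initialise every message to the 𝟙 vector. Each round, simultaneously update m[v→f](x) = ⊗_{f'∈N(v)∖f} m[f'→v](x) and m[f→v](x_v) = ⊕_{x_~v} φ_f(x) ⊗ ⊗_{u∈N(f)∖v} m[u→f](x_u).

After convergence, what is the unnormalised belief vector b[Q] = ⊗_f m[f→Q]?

b[Q] = [2247, 1692, 1932, 2370]

init: all messages = 𝟙 over 4 values
r1 m[φ0→Q] = [83, 70, 79, 85]
r1 m[φ0→D] = [83, 97, 66, 71]
r1 m[φ0→H] = [89, 78, 79, 71]
r1 m[φ1→H] = [9, 1, 9, 1]
r1 m[φ2→H] = [5, 6, 5, 3]
r1 m[Q→φ0] = [1, 1, 1, 1]
r1 m[D→φ0] = [1, 1, 1, 1]
r1 m[H→φ0] = [1, 1, 1, 1]
r1 m[H→φ1] = [1, 1, 1, 1]
r1 m[H→φ2] = [1, 1, 1, 1]
r2 m[φ0→Q] = [83, 70, 79, 85]
r2 m[φ0→D] = [83, 97, 66, 71]
r2 m[φ0→H] = [89, 78, 79, 71]
r2 m[φ1→H] = [9, 1, 9, 1]
r2 m[φ2→H] = [5, 6, 5, 3]
r2 m[Q→φ0] = [1, 1, 1, 1]
r2 m[D→φ0] = [1, 1, 1, 1]
r2 m[H→φ0] = [45, 6, 45, 3]
r2 m[H→φ1] = [445, 468, 395, 213]
r2 m[H→φ2] = [801, 78, 711, 71]
r3 m[φ0→Q] = [2247, 1692, 1932, 2370]
r3 m[φ0→D] = [2040, 2544, 1950, 1707]
r3 m[φ0→H] = [89, 78, 79, 71]
r3 m[φ1→H] = [9, 1, 9, 1]
r3 m[φ2→H] = [5, 6, 5, 3]
r3 m[Q→φ0] = [1, 1, 1, 1]
r3 m[D→φ0] = [1, 1, 1, 1]
r3 m[H→φ0] = [45, 6, 45, 3]
r3 m[H→φ1] = [445, 468, 395, 213]
r3 m[H→φ2] = [801, 78, 711, 71]
r4 m[φ0→Q] = [2247, 1692, 1932, 2370]
r4 m[φ0→D] = [2040, 2544, 1950, 1707]
r4 m[φ0→H] = [89, 78, 79, 71]
r4 m[φ1→H] = [9, 1, 9, 1]
r4 m[φ2→H] = [5, 6, 5, 3]
r4 m[Q→φ0] = [1, 1, 1, 1]
r4 m[D→φ0] = [1, 1, 1, 1]
r4 m[H→φ0] = [45, 6, 45, 3]
r4 m[H→φ1] = [445, 468, 395, 213]
r4 m[H→φ2] = [801, 78, 711, 71]
fixed point reached at round 4
b[Q] = ⊗ incoming = [2247, 1692, 1932, 2370]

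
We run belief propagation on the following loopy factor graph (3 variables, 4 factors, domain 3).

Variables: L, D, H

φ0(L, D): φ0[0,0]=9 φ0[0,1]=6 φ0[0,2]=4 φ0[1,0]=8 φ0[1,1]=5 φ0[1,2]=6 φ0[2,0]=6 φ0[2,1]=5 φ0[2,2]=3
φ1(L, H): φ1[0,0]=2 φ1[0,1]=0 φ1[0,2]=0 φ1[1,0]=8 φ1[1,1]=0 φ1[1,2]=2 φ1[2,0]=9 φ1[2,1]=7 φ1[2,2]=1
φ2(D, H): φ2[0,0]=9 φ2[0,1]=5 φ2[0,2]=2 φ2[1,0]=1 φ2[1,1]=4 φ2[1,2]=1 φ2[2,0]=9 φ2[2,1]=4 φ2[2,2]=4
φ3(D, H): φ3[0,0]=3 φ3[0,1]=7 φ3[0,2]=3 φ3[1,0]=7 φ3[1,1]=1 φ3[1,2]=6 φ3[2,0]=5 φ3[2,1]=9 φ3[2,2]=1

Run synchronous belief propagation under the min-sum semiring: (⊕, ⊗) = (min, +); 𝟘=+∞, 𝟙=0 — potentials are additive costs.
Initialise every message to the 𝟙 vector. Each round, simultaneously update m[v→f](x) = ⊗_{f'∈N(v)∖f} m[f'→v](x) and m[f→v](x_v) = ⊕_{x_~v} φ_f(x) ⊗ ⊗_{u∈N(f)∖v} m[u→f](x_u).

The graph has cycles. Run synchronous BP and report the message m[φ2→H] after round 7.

init: all messages = 𝟙 over 3 values
r1 m[φ0→L] = [4, 5, 3]
r1 m[φ0→D] = [6, 5, 3]
r1 m[φ1→L] = [0, 0, 1]
r1 m[φ1→H] = [2, 0, 0]
r1 m[φ2→D] = [2, 1, 4]
r1 m[φ2→H] = [1, 4, 1]
r1 m[φ3→D] = [3, 1, 1]
r1 m[φ3→H] = [3, 1, 1]
r1 m[L→φ0] = [0, 0, 0]
r1 m[L→φ1] = [0, 0, 0]
r1 m[D→φ0] = [0, 0, 0]
r1 m[D→φ2] = [0, 0, 0]
r1 m[D→φ3] = [0, 0, 0]
r1 m[H→φ1] = [0, 0, 0]
r1 m[H→φ2] = [0, 0, 0]
r1 m[H→φ3] = [0, 0, 0]
r2 m[φ0→L] = [4, 5, 3]
r2 m[φ0→D] = [6, 5, 3]
r2 m[φ1→L] = [0, 0, 1]
r2 m[φ1→H] = [2, 0, 0]
r2 m[φ2→D] = [2, 1, 4]
r2 m[φ2→H] = [1, 4, 1]
r2 m[φ3→D] = [3, 1, 1]
r2 m[φ3→H] = [3, 1, 1]
r2 m[L→φ0] = [0, 0, 1]
r2 m[L→φ1] = [4, 5, 3]
r2 m[D→φ0] = [5, 2, 5]
r2 m[D→φ2] = [9, 6, 4]
r2 m[D→φ3] = [8, 6, 7]
r2 m[H→φ1] = [4, 5, 2]
r2 m[H→φ2] = [5, 1, 1]
r2 m[H→φ3] = [3, 4, 1]
r3 m[φ0→L] = [8, 7, 7]
r3 m[φ0→D] = [7, 5, 4]
r3 m[φ1→L] = [2, 4, 3]
r3 m[φ1→H] = [6, 4, 4]
r3 m[φ2→D] = [3, 2, 5]
r3 m[φ2→H] = [7, 8, 7]
r3 m[φ3→D] = [4, 5, 2]
r3 m[φ3→H] = [11, 7, 8]
r3 m[L→φ0] = [0, 0, 1]
r3 m[L→φ1] = [4, 5, 3]
r3 m[D→φ0] = [5, 2, 5]
r3 m[D→φ2] = [9, 6, 4]
r3 m[D→φ3] = [8, 6, 7]
r3 m[H→φ1] = [4, 5, 2]
r3 m[H→φ2] = [5, 1, 1]
r3 m[H→φ3] = [3, 4, 1]
r4 m[φ0→L] = [8, 7, 7]
r4 m[φ0→D] = [7, 5, 4]
r4 m[φ1→L] = [2, 4, 3]
r4 m[φ1→H] = [6, 4, 4]
r4 m[φ2→D] = [3, 2, 5]
r4 m[φ2→H] = [7, 8, 7]
r4 m[φ3→D] = [4, 5, 2]
r4 m[φ3→H] = [11, 7, 8]
r4 m[L→φ0] = [2, 4, 3]
r4 m[L→φ1] = [8, 7, 7]
r4 m[D→φ0] = [7, 7, 7]
r4 m[D→φ2] = [11, 10, 6]
r4 m[D→φ3] = [10, 7, 9]
r4 m[H→φ1] = [18, 15, 15]
r4 m[H→φ2] = [17, 11, 12]
r4 m[H→φ3] = [13, 12, 11]
r5 m[φ0→L] = [11, 12, 10]
r5 m[φ0→D] = [9, 8, 6]
r5 m[φ1→L] = [15, 15, 16]
r5 m[φ1→H] = [10, 7, 8]
r5 m[φ2→D] = [14, 13, 15]
r5 m[φ2→H] = [11, 10, 10]
r5 m[φ3→D] = [14, 13, 12]
r5 m[φ3→H] = [13, 8, 10]
r5 m[L→φ0] = [2, 4, 3]
r5 m[L→φ1] = [8, 7, 7]
r5 m[D→φ0] = [7, 7, 7]
r5 m[D→φ2] = [11, 10, 6]
r5 m[D→φ3] = [10, 7, 9]
r5 m[H→φ1] = [18, 15, 15]
r5 m[H→φ2] = [17, 11, 12]
r5 m[H→φ3] = [13, 12, 11]
r6 m[φ0→L] = [11, 12, 10]
r6 m[φ0→D] = [9, 8, 6]
r6 m[φ1→L] = [15, 15, 16]
r6 m[φ1→H] = [10, 7, 8]
r6 m[φ2→D] = [14, 13, 15]
r6 m[φ2→H] = [11, 10, 10]
r6 m[φ3→D] = [14, 13, 12]
r6 m[φ3→H] = [13, 8, 10]
r6 m[L→φ0] = [15, 15, 16]
r6 m[L→φ1] = [11, 12, 10]
r6 m[D→φ0] = [28, 26, 27]
r6 m[D→φ2] = [23, 21, 18]
r6 m[D→φ3] = [23, 21, 21]
r6 m[H→φ1] = [24, 18, 20]
r6 m[H→φ2] = [23, 15, 18]
r6 m[H→φ3] = [21, 17, 18]
r7 m[φ0→L] = [31, 31, 30]
r7 m[φ0→D] = [22, 20, 19]
r7 m[φ1→L] = [18, 18, 21]
r7 m[φ1→H] = [13, 11, 11]
r7 m[φ2→D] = [20, 19, 19]
r7 m[φ2→H] = [22, 22, 22]
r7 m[φ3→D] = [21, 18, 19]
r7 m[φ3→H] = [26, 22, 22]
r7 m[L→φ0] = [15, 15, 16]
r7 m[L→φ1] = [11, 12, 10]
r7 m[D→φ0] = [28, 26, 27]
r7 m[D→φ2] = [23, 21, 18]
r7 m[D→φ3] = [23, 21, 21]
r7 m[H→φ1] = [24, 18, 20]
r7 m[H→φ2] = [23, 15, 18]
r7 m[H→φ3] = [21, 17, 18]

message @ round 7 = [22, 22, 22]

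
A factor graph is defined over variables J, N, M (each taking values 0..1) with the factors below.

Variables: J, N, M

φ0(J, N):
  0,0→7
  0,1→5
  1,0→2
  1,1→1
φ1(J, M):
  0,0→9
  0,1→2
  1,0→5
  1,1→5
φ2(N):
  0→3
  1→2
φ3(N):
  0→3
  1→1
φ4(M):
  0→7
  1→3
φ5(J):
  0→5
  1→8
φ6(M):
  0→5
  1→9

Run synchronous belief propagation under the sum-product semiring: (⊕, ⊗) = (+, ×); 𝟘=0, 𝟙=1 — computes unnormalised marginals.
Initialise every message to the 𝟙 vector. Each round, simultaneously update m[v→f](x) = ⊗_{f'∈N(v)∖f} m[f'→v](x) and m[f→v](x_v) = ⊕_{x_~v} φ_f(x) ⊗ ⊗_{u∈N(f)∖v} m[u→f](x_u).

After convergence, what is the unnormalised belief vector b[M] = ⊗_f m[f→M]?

init: all messages = 𝟙 over 2 values
r1 m[φ0→J] = [12, 3]
r1 m[φ0→N] = [9, 6]
r1 m[φ1→J] = [11, 10]
r1 m[φ1→M] = [14, 7]
r1 m[φ2→N] = [3, 2]
r1 m[φ3→N] = [3, 1]
r1 m[φ4→M] = [7, 3]
r1 m[φ5→J] = [5, 8]
r1 m[φ6→M] = [5, 9]
r1 m[J→φ0] = [1, 1]
r1 m[J→φ1] = [1, 1]
r1 m[J→φ5] = [1, 1]
r1 m[N→φ0] = [1, 1]
r1 m[N→φ2] = [1, 1]
r1 m[N→φ3] = [1, 1]
r1 m[M→φ1] = [1, 1]
r1 m[M→φ4] = [1, 1]
r1 m[M→φ6] = [1, 1]
r2 m[φ0→J] = [12, 3]
r2 m[φ0→N] = [9, 6]
r2 m[φ1→J] = [11, 10]
r2 m[φ1→M] = [14, 7]
r2 m[φ2→N] = [3, 2]
r2 m[φ3→N] = [3, 1]
r2 m[φ4→M] = [7, 3]
r2 m[φ5→J] = [5, 8]
r2 m[φ6→M] = [5, 9]
r2 m[J→φ0] = [55, 80]
r2 m[J→φ1] = [60, 24]
r2 m[J→φ5] = [132, 30]
r2 m[N→φ0] = [9, 2]
r2 m[N→φ2] = [27, 6]
r2 m[N→φ3] = [27, 12]
r2 m[M→φ1] = [35, 27]
r2 m[M→φ4] = [70, 63]
r2 m[M→φ6] = [98, 21]
r3 m[φ0→J] = [73, 20]
r3 m[φ0→N] = [545, 355]
r3 m[φ1→J] = [369, 310]
r3 m[φ1→M] = [660, 240]
r3 m[φ2→N] = [3, 2]
r3 m[φ3→N] = [3, 1]
r3 m[φ4→M] = [7, 3]
r3 m[φ5→J] = [5, 8]
r3 m[φ6→M] = [5, 9]
r3 m[J→φ0] = [55, 80]
r3 m[J→φ1] = [60, 24]
r3 m[J→φ5] = [132, 30]
r3 m[N→φ0] = [9, 2]
r3 m[N→φ2] = [27, 6]
r3 m[N→φ3] = [27, 12]
r3 m[M→φ1] = [35, 27]
r3 m[M→φ4] = [70, 63]
r3 m[M→φ6] = [98, 21]
r4 m[φ0→J] = [73, 20]
r4 m[φ0→N] = [545, 355]
r4 m[φ1→J] = [369, 310]
r4 m[φ1→M] = [660, 240]
r4 m[φ2→N] = [3, 2]
r4 m[φ3→N] = [3, 1]
r4 m[φ4→M] = [7, 3]
r4 m[φ5→J] = [5, 8]
r4 m[φ6→M] = [5, 9]
r4 m[J→φ0] = [1845, 2480]
r4 m[J→φ1] = [365, 160]
r4 m[J→φ5] = [26937, 6200]
r4 m[N→φ0] = [9, 2]
r4 m[N→φ2] = [1635, 355]
r4 m[N→φ3] = [1635, 710]
r4 m[M→φ1] = [35, 27]
r4 m[M→φ4] = [3300, 2160]
r4 m[M→φ6] = [4620, 720]
r5 m[φ0→J] = [73, 20]
r5 m[φ0→N] = [17875, 11705]
r5 m[φ1→J] = [369, 310]
r5 m[φ1→M] = [4085, 1530]
r5 m[φ2→N] = [3, 2]
r5 m[φ3→N] = [3, 1]
r5 m[φ4→M] = [7, 3]
r5 m[φ5→J] = [5, 8]
r5 m[φ6→M] = [5, 9]
r5 m[J→φ0] = [1845, 2480]
r5 m[J→φ1] = [365, 160]
r5 m[J→φ5] = [26937, 6200]
r5 m[N→φ0] = [9, 2]
r5 m[N→φ2] = [1635, 355]
r5 m[N→φ3] = [1635, 710]
r5 m[M→φ1] = [35, 27]
r5 m[M→φ4] = [3300, 2160]
r5 m[M→φ6] = [4620, 720]
r6 m[φ0→J] = [73, 20]
r6 m[φ0→N] = [17875, 11705]
r6 m[φ1→J] = [369, 310]
r6 m[φ1→M] = [4085, 1530]
r6 m[φ2→N] = [3, 2]
r6 m[φ3→N] = [3, 1]
r6 m[φ4→M] = [7, 3]
r6 m[φ5→J] = [5, 8]
r6 m[φ6→M] = [5, 9]
r6 m[J→φ0] = [1845, 2480]
r6 m[J→φ1] = [365, 160]
r6 m[J→φ5] = [26937, 6200]
r6 m[N→φ0] = [9, 2]
r6 m[N→φ2] = [53625, 11705]
r6 m[N→φ3] = [53625, 23410]
r6 m[M→φ1] = [35, 27]
r6 m[M→φ4] = [20425, 13770]
r6 m[M→φ6] = [28595, 4590]
r7 m[φ0→J] = [73, 20]
r7 m[φ0→N] = [17875, 11705]
r7 m[φ1→J] = [369, 310]
r7 m[φ1→M] = [4085, 1530]
r7 m[φ2→N] = [3, 2]
r7 m[φ3→N] = [3, 1]
r7 m[φ4→M] = [7, 3]
r7 m[φ5→J] = [5, 8]
r7 m[φ6→M] = [5, 9]
r7 m[J→φ0] = [1845, 2480]
r7 m[J→φ1] = [365, 160]
r7 m[J→φ5] = [26937, 6200]
r7 m[N→φ0] = [9, 2]
r7 m[N→φ2] = [53625, 11705]
r7 m[N→φ3] = [53625, 23410]
r7 m[M→φ1] = [35, 27]
r7 m[M→φ4] = [20425, 13770]
r7 m[M→φ6] = [28595, 4590]
fixed point reached at round 7
b[M] = ⊗ incoming = [142975, 41310]

b[M] = [142975, 41310]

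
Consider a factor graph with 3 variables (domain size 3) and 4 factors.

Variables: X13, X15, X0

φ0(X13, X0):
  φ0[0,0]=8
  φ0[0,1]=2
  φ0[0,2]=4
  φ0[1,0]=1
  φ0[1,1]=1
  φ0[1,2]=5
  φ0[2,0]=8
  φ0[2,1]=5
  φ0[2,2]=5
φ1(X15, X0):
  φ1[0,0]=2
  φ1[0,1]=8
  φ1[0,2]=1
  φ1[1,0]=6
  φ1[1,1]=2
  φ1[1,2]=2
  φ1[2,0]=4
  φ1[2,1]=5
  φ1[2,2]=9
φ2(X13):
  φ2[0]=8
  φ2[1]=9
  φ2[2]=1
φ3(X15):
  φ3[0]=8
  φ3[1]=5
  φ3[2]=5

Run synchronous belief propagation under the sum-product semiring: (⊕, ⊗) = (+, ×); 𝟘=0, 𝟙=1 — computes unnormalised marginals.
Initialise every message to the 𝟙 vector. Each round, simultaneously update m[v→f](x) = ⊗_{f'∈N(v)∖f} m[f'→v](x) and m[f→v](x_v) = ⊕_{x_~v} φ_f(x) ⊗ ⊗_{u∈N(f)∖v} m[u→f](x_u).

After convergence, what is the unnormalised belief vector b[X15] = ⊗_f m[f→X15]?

init: all messages = 𝟙 over 3 values
r1 m[φ0→X13] = [14, 7, 18]
r1 m[φ0→X0] = [17, 8, 14]
r1 m[φ1→X15] = [11, 10, 18]
r1 m[φ1→X0] = [12, 15, 12]
r1 m[φ2→X13] = [8, 9, 1]
r1 m[φ3→X15] = [8, 5, 5]
r1 m[X13→φ0] = [1, 1, 1]
r1 m[X13→φ2] = [1, 1, 1]
r1 m[X15→φ1] = [1, 1, 1]
r1 m[X15→φ3] = [1, 1, 1]
r1 m[X0→φ0] = [1, 1, 1]
r1 m[X0→φ1] = [1, 1, 1]
r2 m[φ0→X13] = [14, 7, 18]
r2 m[φ0→X0] = [17, 8, 14]
r2 m[φ1→X15] = [11, 10, 18]
r2 m[φ1→X0] = [12, 15, 12]
r2 m[φ2→X13] = [8, 9, 1]
r2 m[φ3→X15] = [8, 5, 5]
r2 m[X13→φ0] = [8, 9, 1]
r2 m[X13→φ2] = [14, 7, 18]
r2 m[X15→φ1] = [8, 5, 5]
r2 m[X15→φ3] = [11, 10, 18]
r2 m[X0→φ0] = [12, 15, 12]
r2 m[X0→φ1] = [17, 8, 14]
r3 m[φ0→X13] = [174, 87, 231]
r3 m[φ0→X0] = [81, 30, 82]
r3 m[φ1→X15] = [112, 146, 234]
r3 m[φ1→X0] = [66, 99, 63]
r3 m[φ2→X13] = [8, 9, 1]
r3 m[φ3→X15] = [8, 5, 5]
r3 m[X13→φ0] = [8, 9, 1]
r3 m[X13→φ2] = [14, 7, 18]
r3 m[X15→φ1] = [8, 5, 5]
r3 m[X15→φ3] = [11, 10, 18]
r3 m[X0→φ0] = [12, 15, 12]
r3 m[X0→φ1] = [17, 8, 14]
r4 m[φ0→X13] = [174, 87, 231]
r4 m[φ0→X0] = [81, 30, 82]
r4 m[φ1→X15] = [112, 146, 234]
r4 m[φ1→X0] = [66, 99, 63]
r4 m[φ2→X13] = [8, 9, 1]
r4 m[φ3→X15] = [8, 5, 5]
r4 m[X13→φ0] = [8, 9, 1]
r4 m[X13→φ2] = [174, 87, 231]
r4 m[X15→φ1] = [8, 5, 5]
r4 m[X15→φ3] = [112, 146, 234]
r4 m[X0→φ0] = [66, 99, 63]
r4 m[X0→φ1] = [81, 30, 82]
r5 m[φ0→X13] = [978, 480, 1338]
r5 m[φ0→X0] = [81, 30, 82]
r5 m[φ1→X15] = [484, 710, 1212]
r5 m[φ1→X0] = [66, 99, 63]
r5 m[φ2→X13] = [8, 9, 1]
r5 m[φ3→X15] = [8, 5, 5]
r5 m[X13→φ0] = [8, 9, 1]
r5 m[X13→φ2] = [174, 87, 231]
r5 m[X15→φ1] = [8, 5, 5]
r5 m[X15→φ3] = [112, 146, 234]
r5 m[X0→φ0] = [66, 99, 63]
r5 m[X0→φ1] = [81, 30, 82]
r6 m[φ0→X13] = [978, 480, 1338]
r6 m[φ0→X0] = [81, 30, 82]
r6 m[φ1→X15] = [484, 710, 1212]
r6 m[φ1→X0] = [66, 99, 63]
r6 m[φ2→X13] = [8, 9, 1]
r6 m[φ3→X15] = [8, 5, 5]
r6 m[X13→φ0] = [8, 9, 1]
r6 m[X13→φ2] = [978, 480, 1338]
r6 m[X15→φ1] = [8, 5, 5]
r6 m[X15→φ3] = [484, 710, 1212]
r6 m[X0→φ0] = [66, 99, 63]
r6 m[X0→φ1] = [81, 30, 82]
r7 m[φ0→X13] = [978, 480, 1338]
r7 m[φ0→X0] = [81, 30, 82]
r7 m[φ1→X15] = [484, 710, 1212]
r7 m[φ1→X0] = [66, 99, 63]
r7 m[φ2→X13] = [8, 9, 1]
r7 m[φ3→X15] = [8, 5, 5]
r7 m[X13→φ0] = [8, 9, 1]
r7 m[X13→φ2] = [978, 480, 1338]
r7 m[X15→φ1] = [8, 5, 5]
r7 m[X15→φ3] = [484, 710, 1212]
r7 m[X0→φ0] = [66, 99, 63]
r7 m[X0→φ1] = [81, 30, 82]
fixed point reached at round 7
b[X15] = ⊗ incoming = [3872, 3550, 6060]

b[X15] = [3872, 3550, 6060]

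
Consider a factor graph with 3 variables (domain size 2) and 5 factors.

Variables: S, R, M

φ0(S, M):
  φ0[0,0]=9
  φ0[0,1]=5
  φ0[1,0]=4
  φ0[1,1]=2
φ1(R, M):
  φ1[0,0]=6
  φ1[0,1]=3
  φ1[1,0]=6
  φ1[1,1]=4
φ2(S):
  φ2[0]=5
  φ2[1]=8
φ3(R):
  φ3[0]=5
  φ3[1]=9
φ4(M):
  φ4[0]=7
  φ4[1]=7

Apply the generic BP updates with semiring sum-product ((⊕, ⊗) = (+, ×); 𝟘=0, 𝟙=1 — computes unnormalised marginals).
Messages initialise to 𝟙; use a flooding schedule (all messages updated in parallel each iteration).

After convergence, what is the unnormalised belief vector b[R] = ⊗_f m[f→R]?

b[R] = [20475, 39438]

init: all messages = 𝟙 over 2 values
r1 m[φ0→S] = [14, 6]
r1 m[φ0→M] = [13, 7]
r1 m[φ1→R] = [9, 10]
r1 m[φ1→M] = [12, 7]
r1 m[φ2→S] = [5, 8]
r1 m[φ3→R] = [5, 9]
r1 m[φ4→M] = [7, 7]
r1 m[S→φ0] = [1, 1]
r1 m[S→φ2] = [1, 1]
r1 m[R→φ1] = [1, 1]
r1 m[R→φ3] = [1, 1]
r1 m[M→φ0] = [1, 1]
r1 m[M→φ1] = [1, 1]
r1 m[M→φ4] = [1, 1]
r2 m[φ0→S] = [14, 6]
r2 m[φ0→M] = [13, 7]
r2 m[φ1→R] = [9, 10]
r2 m[φ1→M] = [12, 7]
r2 m[φ2→S] = [5, 8]
r2 m[φ3→R] = [5, 9]
r2 m[φ4→M] = [7, 7]
r2 m[S→φ0] = [5, 8]
r2 m[S→φ2] = [14, 6]
r2 m[R→φ1] = [5, 9]
r2 m[R→φ3] = [9, 10]
r2 m[M→φ0] = [84, 49]
r2 m[M→φ1] = [91, 49]
r2 m[M→φ4] = [156, 49]
r3 m[φ0→S] = [1001, 434]
r3 m[φ0→M] = [77, 41]
r3 m[φ1→R] = [693, 742]
r3 m[φ1→M] = [84, 51]
r3 m[φ2→S] = [5, 8]
r3 m[φ3→R] = [5, 9]
r3 m[φ4→M] = [7, 7]
r3 m[S→φ0] = [5, 8]
r3 m[S→φ2] = [14, 6]
r3 m[R→φ1] = [5, 9]
r3 m[R→φ3] = [9, 10]
r3 m[M→φ0] = [84, 49]
r3 m[M→φ1] = [91, 49]
r3 m[M→φ4] = [156, 49]
r4 m[φ0→S] = [1001, 434]
r4 m[φ0→M] = [77, 41]
r4 m[φ1→R] = [693, 742]
r4 m[φ1→M] = [84, 51]
r4 m[φ2→S] = [5, 8]
r4 m[φ3→R] = [5, 9]
r4 m[φ4→M] = [7, 7]
r4 m[S→φ0] = [5, 8]
r4 m[S→φ2] = [1001, 434]
r4 m[R→φ1] = [5, 9]
r4 m[R→φ3] = [693, 742]
r4 m[M→φ0] = [588, 357]
r4 m[M→φ1] = [539, 287]
r4 m[M→φ4] = [6468, 2091]
r5 m[φ0→S] = [7077, 3066]
r5 m[φ0→M] = [77, 41]
r5 m[φ1→R] = [4095, 4382]
r5 m[φ1→M] = [84, 51]
r5 m[φ2→S] = [5, 8]
r5 m[φ3→R] = [5, 9]
r5 m[φ4→M] = [7, 7]
r5 m[S→φ0] = [5, 8]
r5 m[S→φ2] = [1001, 434]
r5 m[R→φ1] = [5, 9]
r5 m[R→φ3] = [693, 742]
r5 m[M→φ0] = [588, 357]
r5 m[M→φ1] = [539, 287]
r5 m[M→φ4] = [6468, 2091]
r6 m[φ0→S] = [7077, 3066]
r6 m[φ0→M] = [77, 41]
r6 m[φ1→R] = [4095, 4382]
r6 m[φ1→M] = [84, 51]
r6 m[φ2→S] = [5, 8]
r6 m[φ3→R] = [5, 9]
r6 m[φ4→M] = [7, 7]
r6 m[S→φ0] = [5, 8]
r6 m[S→φ2] = [7077, 3066]
r6 m[R→φ1] = [5, 9]
r6 m[R→φ3] = [4095, 4382]
r6 m[M→φ0] = [588, 357]
r6 m[M→φ1] = [539, 287]
r6 m[M→φ4] = [6468, 2091]
r7 m[φ0→S] = [7077, 3066]
r7 m[φ0→M] = [77, 41]
r7 m[φ1→R] = [4095, 4382]
r7 m[φ1→M] = [84, 51]
r7 m[φ2→S] = [5, 8]
r7 m[φ3→R] = [5, 9]
r7 m[φ4→M] = [7, 7]
r7 m[S→φ0] = [5, 8]
r7 m[S→φ2] = [7077, 3066]
r7 m[R→φ1] = [5, 9]
r7 m[R→φ3] = [4095, 4382]
r7 m[M→φ0] = [588, 357]
r7 m[M→φ1] = [539, 287]
r7 m[M→φ4] = [6468, 2091]
fixed point reached at round 7
b[R] = ⊗ incoming = [20475, 39438]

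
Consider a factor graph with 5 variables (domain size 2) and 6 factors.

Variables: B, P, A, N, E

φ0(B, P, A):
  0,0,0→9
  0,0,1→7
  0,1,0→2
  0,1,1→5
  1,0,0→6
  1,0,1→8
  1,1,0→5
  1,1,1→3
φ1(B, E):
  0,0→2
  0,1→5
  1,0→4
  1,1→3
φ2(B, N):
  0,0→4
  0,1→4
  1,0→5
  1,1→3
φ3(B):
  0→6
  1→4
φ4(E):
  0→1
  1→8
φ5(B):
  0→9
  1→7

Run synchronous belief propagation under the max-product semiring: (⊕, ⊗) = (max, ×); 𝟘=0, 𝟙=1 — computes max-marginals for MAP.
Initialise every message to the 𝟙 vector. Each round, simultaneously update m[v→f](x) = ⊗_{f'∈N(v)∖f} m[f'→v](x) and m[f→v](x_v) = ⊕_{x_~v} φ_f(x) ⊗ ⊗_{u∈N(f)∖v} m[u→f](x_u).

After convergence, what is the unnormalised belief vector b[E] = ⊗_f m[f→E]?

b[E] = [4480, 77760]

init: all messages = 𝟙 over 2 values
r1 m[φ0→B] = [9, 8]
r1 m[φ0→P] = [9, 5]
r1 m[φ0→A] = [9, 8]
r1 m[φ1→B] = [5, 4]
r1 m[φ1→E] = [4, 5]
r1 m[φ2→B] = [4, 5]
r1 m[φ2→N] = [5, 4]
r1 m[φ3→B] = [6, 4]
r1 m[φ4→E] = [1, 8]
r1 m[φ5→B] = [9, 7]
r1 m[B→φ0] = [1, 1]
r1 m[B→φ1] = [1, 1]
r1 m[B→φ2] = [1, 1]
r1 m[B→φ3] = [1, 1]
r1 m[B→φ5] = [1, 1]
r1 m[P→φ0] = [1, 1]
r1 m[A→φ0] = [1, 1]
r1 m[N→φ2] = [1, 1]
r1 m[E→φ1] = [1, 1]
r1 m[E→φ4] = [1, 1]
r2 m[φ0→B] = [9, 8]
r2 m[φ0→P] = [9, 5]
r2 m[φ0→A] = [9, 8]
r2 m[φ1→B] = [5, 4]
r2 m[φ1→E] = [4, 5]
r2 m[φ2→B] = [4, 5]
r2 m[φ2→N] = [5, 4]
r2 m[φ3→B] = [6, 4]
r2 m[φ4→E] = [1, 8]
r2 m[φ5→B] = [9, 7]
r2 m[B→φ0] = [1080, 560]
r2 m[B→φ1] = [1944, 1120]
r2 m[B→φ2] = [2430, 896]
r2 m[B→φ3] = [1620, 1120]
r2 m[B→φ5] = [1080, 640]
r2 m[P→φ0] = [1, 1]
r2 m[A→φ0] = [1, 1]
r2 m[N→φ2] = [1, 1]
r2 m[E→φ1] = [1, 8]
r2 m[E→φ4] = [4, 5]
r3 m[φ0→B] = [9, 8]
r3 m[φ0→P] = [9720, 5400]
r3 m[φ0→A] = [9720, 7560]
r3 m[φ1→B] = [40, 24]
r3 m[φ1→E] = [4480, 9720]
r3 m[φ2→B] = [4, 5]
r3 m[φ2→N] = [9720, 9720]
r3 m[φ3→B] = [6, 4]
r3 m[φ4→E] = [1, 8]
r3 m[φ5→B] = [9, 7]
r3 m[B→φ0] = [1080, 560]
r3 m[B→φ1] = [1944, 1120]
r3 m[B→φ2] = [2430, 896]
r3 m[B→φ3] = [1620, 1120]
r3 m[B→φ5] = [1080, 640]
r3 m[P→φ0] = [1, 1]
r3 m[A→φ0] = [1, 1]
r3 m[N→φ2] = [1, 1]
r3 m[E→φ1] = [1, 8]
r3 m[E→φ4] = [4, 5]
r4 m[φ0→B] = [9, 8]
r4 m[φ0→P] = [9720, 5400]
r4 m[φ0→A] = [9720, 7560]
r4 m[φ1→B] = [40, 24]
r4 m[φ1→E] = [4480, 9720]
r4 m[φ2→B] = [4, 5]
r4 m[φ2→N] = [9720, 9720]
r4 m[φ3→B] = [6, 4]
r4 m[φ4→E] = [1, 8]
r4 m[φ5→B] = [9, 7]
r4 m[B→φ0] = [8640, 3360]
r4 m[B→φ1] = [1944, 1120]
r4 m[B→φ2] = [19440, 5376]
r4 m[B→φ3] = [12960, 6720]
r4 m[B→φ5] = [8640, 3840]
r4 m[P→φ0] = [1, 1]
r4 m[A→φ0] = [1, 1]
r4 m[N→φ2] = [1, 1]
r4 m[E→φ1] = [1, 8]
r4 m[E→φ4] = [4480, 9720]
r5 m[φ0→B] = [9, 8]
r5 m[φ0→P] = [77760, 43200]
r5 m[φ0→A] = [77760, 60480]
r5 m[φ1→B] = [40, 24]
r5 m[φ1→E] = [4480, 9720]
r5 m[φ2→B] = [4, 5]
r5 m[φ2→N] = [77760, 77760]
r5 m[φ3→B] = [6, 4]
r5 m[φ4→E] = [1, 8]
r5 m[φ5→B] = [9, 7]
r5 m[B→φ0] = [8640, 3360]
r5 m[B→φ1] = [1944, 1120]
r5 m[B→φ2] = [19440, 5376]
r5 m[B→φ3] = [12960, 6720]
r5 m[B→φ5] = [8640, 3840]
r5 m[P→φ0] = [1, 1]
r5 m[A→φ0] = [1, 1]
r5 m[N→φ2] = [1, 1]
r5 m[E→φ1] = [1, 8]
r5 m[E→φ4] = [4480, 9720]
r6 m[φ0→B] = [9, 8]
r6 m[φ0→P] = [77760, 43200]
r6 m[φ0→A] = [77760, 60480]
r6 m[φ1→B] = [40, 24]
r6 m[φ1→E] = [4480, 9720]
r6 m[φ2→B] = [4, 5]
r6 m[φ2→N] = [77760, 77760]
r6 m[φ3→B] = [6, 4]
r6 m[φ4→E] = [1, 8]
r6 m[φ5→B] = [9, 7]
r6 m[B→φ0] = [8640, 3360]
r6 m[B→φ1] = [1944, 1120]
r6 m[B→φ2] = [19440, 5376]
r6 m[B→φ3] = [12960, 6720]
r6 m[B→φ5] = [8640, 3840]
r6 m[P→φ0] = [1, 1]
r6 m[A→φ0] = [1, 1]
r6 m[N→φ2] = [1, 1]
r6 m[E→φ1] = [1, 8]
r6 m[E→φ4] = [4480, 9720]
fixed point reached at round 6
b[E] = ⊗ incoming = [4480, 77760]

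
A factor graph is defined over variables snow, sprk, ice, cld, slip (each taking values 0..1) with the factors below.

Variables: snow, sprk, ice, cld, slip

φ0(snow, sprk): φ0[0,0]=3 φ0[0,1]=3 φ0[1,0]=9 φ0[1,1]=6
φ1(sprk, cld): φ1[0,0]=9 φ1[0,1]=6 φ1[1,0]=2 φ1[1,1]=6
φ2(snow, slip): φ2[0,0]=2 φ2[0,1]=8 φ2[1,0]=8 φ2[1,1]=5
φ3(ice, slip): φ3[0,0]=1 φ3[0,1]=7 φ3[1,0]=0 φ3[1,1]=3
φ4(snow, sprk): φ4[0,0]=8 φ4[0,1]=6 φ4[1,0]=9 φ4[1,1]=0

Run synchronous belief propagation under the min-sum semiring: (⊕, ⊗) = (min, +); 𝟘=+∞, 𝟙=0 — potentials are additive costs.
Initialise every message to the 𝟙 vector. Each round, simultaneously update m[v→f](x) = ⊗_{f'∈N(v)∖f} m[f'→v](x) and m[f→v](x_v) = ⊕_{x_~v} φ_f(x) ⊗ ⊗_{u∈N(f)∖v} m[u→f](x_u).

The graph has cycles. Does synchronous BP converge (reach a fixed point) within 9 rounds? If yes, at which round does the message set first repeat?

NOT CONVERGED within 9 rounds

init: all messages = 𝟙 over 2 values
r1 m[φ0→snow] = [3, 6]
r1 m[φ0→sprk] = [3, 3]
r1 m[φ1→sprk] = [6, 2]
r1 m[φ1→cld] = [2, 6]
r1 m[φ2→snow] = [2, 5]
r1 m[φ2→slip] = [2, 5]
r1 m[φ3→ice] = [1, 0]
r1 m[φ3→slip] = [0, 3]
r1 m[φ4→snow] = [6, 0]
r1 m[φ4→sprk] = [8, 0]
r1 m[snow→φ0] = [0, 0]
r1 m[snow→φ2] = [0, 0]
r1 m[snow→φ4] = [0, 0]
r1 m[sprk→φ0] = [0, 0]
r1 m[sprk→φ1] = [0, 0]
r1 m[sprk→φ4] = [0, 0]
r1 m[ice→φ3] = [0, 0]
r1 m[cld→φ1] = [0, 0]
r1 m[slip→φ2] = [0, 0]
r1 m[slip→φ3] = [0, 0]
r2 m[φ0→snow] = [3, 6]
r2 m[φ0→sprk] = [3, 3]
r2 m[φ1→sprk] = [6, 2]
r2 m[φ1→cld] = [2, 6]
r2 m[φ2→snow] = [2, 5]
r2 m[φ2→slip] = [2, 5]
r2 m[φ3→ice] = [1, 0]
r2 m[φ3→slip] = [0, 3]
r2 m[φ4→snow] = [6, 0]
r2 m[φ4→sprk] = [8, 0]
r2 m[snow→φ0] = [8, 5]
r2 m[snow→φ2] = [9, 6]
r2 m[snow→φ4] = [5, 11]
r2 m[sprk→φ0] = [14, 2]
r2 m[sprk→φ1] = [11, 3]
r2 m[sprk→φ4] = [9, 5]
r2 m[ice→φ3] = [0, 0]
r2 m[cld→φ1] = [0, 0]
r2 m[slip→φ2] = [0, 3]
r2 m[slip→φ3] = [2, 5]
r3 m[φ0→snow] = [5, 8]
r3 m[φ0→sprk] = [11, 11]
r3 m[φ1→sprk] = [6, 2]
r3 m[φ1→cld] = [5, 9]
r3 m[φ2→snow] = [2, 8]
r3 m[φ2→slip] = [11, 11]
r3 m[φ3→ice] = [3, 2]
r3 m[φ3→slip] = [0, 3]
r3 m[φ4→snow] = [11, 5]
r3 m[φ4→sprk] = [13, 11]
r3 m[snow→φ0] = [8, 5]
r3 m[snow→φ2] = [9, 6]
r3 m[snow→φ4] = [5, 11]
r3 m[sprk→φ0] = [14, 2]
r3 m[sprk→φ1] = [11, 3]
r3 m[sprk→φ4] = [9, 5]
r3 m[ice→φ3] = [0, 0]
r3 m[cld→φ1] = [0, 0]
r3 m[slip→φ2] = [0, 3]
r3 m[slip→φ3] = [2, 5]
r4 m[φ0→snow] = [5, 8]
r4 m[φ0→sprk] = [11, 11]
r4 m[φ1→sprk] = [6, 2]
r4 m[φ1→cld] = [5, 9]
r4 m[φ2→snow] = [2, 8]
r4 m[φ2→slip] = [11, 11]
r4 m[φ3→ice] = [3, 2]
r4 m[φ3→slip] = [0, 3]
r4 m[φ4→snow] = [11, 5]
r4 m[φ4→sprk] = [13, 11]
r4 m[snow→φ0] = [13, 13]
r4 m[snow→φ2] = [16, 13]
r4 m[snow→φ4] = [7, 16]
r4 m[sprk→φ0] = [19, 13]
r4 m[sprk→φ1] = [24, 22]
r4 m[sprk→φ4] = [17, 13]
r4 m[ice→φ3] = [0, 0]
r4 m[cld→φ1] = [0, 0]
r4 m[slip→φ2] = [0, 3]
r4 m[slip→φ3] = [11, 11]
r5 m[φ0→snow] = [16, 19]
r5 m[φ0→sprk] = [16, 16]
r5 m[φ1→sprk] = [6, 2]
r5 m[φ1→cld] = [24, 28]
r5 m[φ2→snow] = [2, 8]
r5 m[φ2→slip] = [18, 18]
r5 m[φ3→ice] = [12, 11]
r5 m[φ3→slip] = [0, 3]
r5 m[φ4→snow] = [19, 13]
r5 m[φ4→sprk] = [15, 13]
r5 m[snow→φ0] = [13, 13]
r5 m[snow→φ2] = [16, 13]
r5 m[snow→φ4] = [7, 16]
r5 m[sprk→φ0] = [19, 13]
r5 m[sprk→φ1] = [24, 22]
r5 m[sprk→φ4] = [17, 13]
r5 m[ice→φ3] = [0, 0]
r5 m[cld→φ1] = [0, 0]
r5 m[slip→φ2] = [0, 3]
r5 m[slip→φ3] = [11, 11]
r6 m[φ0→snow] = [16, 19]
r6 m[φ0→sprk] = [16, 16]
r6 m[φ1→sprk] = [6, 2]
r6 m[φ1→cld] = [24, 28]
r6 m[φ2→snow] = [2, 8]
r6 m[φ2→slip] = [18, 18]
r6 m[φ3→ice] = [12, 11]
r6 m[φ3→slip] = [0, 3]
r6 m[φ4→snow] = [19, 13]
r6 m[φ4→sprk] = [15, 13]
r6 m[snow→φ0] = [21, 21]
r6 m[snow→φ2] = [35, 32]
r6 m[snow→φ4] = [18, 27]
r6 m[sprk→φ0] = [21, 15]
r6 m[sprk→φ1] = [31, 29]
r6 m[sprk→φ4] = [22, 18]
r6 m[ice→φ3] = [0, 0]
r6 m[cld→φ1] = [0, 0]
r6 m[slip→φ2] = [0, 3]
r6 m[slip→φ3] = [18, 18]
r7 m[φ0→snow] = [18, 21]
r7 m[φ0→sprk] = [24, 24]
r7 m[φ1→sprk] = [6, 2]
r7 m[φ1→cld] = [31, 35]
r7 m[φ2→snow] = [2, 8]
r7 m[φ2→slip] = [37, 37]
r7 m[φ3→ice] = [19, 18]
r7 m[φ3→slip] = [0, 3]
r7 m[φ4→snow] = [24, 18]
r7 m[φ4→sprk] = [26, 24]
r7 m[snow→φ0] = [21, 21]
r7 m[snow→φ2] = [35, 32]
r7 m[snow→φ4] = [18, 27]
r7 m[sprk→φ0] = [21, 15]
r7 m[sprk→φ1] = [31, 29]
r7 m[sprk→φ4] = [22, 18]
r7 m[ice→φ3] = [0, 0]
r7 m[cld→φ1] = [0, 0]
r7 m[slip→φ2] = [0, 3]
r7 m[slip→φ3] = [18, 18]
r8 m[φ0→snow] = [18, 21]
r8 m[φ0→sprk] = [24, 24]
r8 m[φ1→sprk] = [6, 2]
r8 m[φ1→cld] = [31, 35]
r8 m[φ2→snow] = [2, 8]
r8 m[φ2→slip] = [37, 37]
r8 m[φ3→ice] = [19, 18]
r8 m[φ3→slip] = [0, 3]
r8 m[φ4→snow] = [24, 18]
r8 m[φ4→sprk] = [26, 24]
r8 m[snow→φ0] = [26, 26]
r8 m[snow→φ2] = [42, 39]
r8 m[snow→φ4] = [20, 29]
r8 m[sprk→φ0] = [32, 26]
r8 m[sprk→φ1] = [50, 48]
r8 m[sprk→φ4] = [30, 26]
r8 m[ice→φ3] = [0, 0]
r8 m[cld→φ1] = [0, 0]
r8 m[slip→φ2] = [0, 3]
r8 m[slip→φ3] = [37, 37]
r9 m[φ0→snow] = [29, 32]
r9 m[φ0→sprk] = [29, 29]
r9 m[φ1→sprk] = [6, 2]
r9 m[φ1→cld] = [50, 54]
r9 m[φ2→snow] = [2, 8]
r9 m[φ2→slip] = [44, 44]
r9 m[φ3→ice] = [38, 37]
r9 m[φ3→slip] = [0, 3]
r9 m[φ4→snow] = [32, 26]
r9 m[φ4→sprk] = [28, 26]
r9 m[snow→φ0] = [26, 26]
r9 m[snow→φ2] = [42, 39]
r9 m[snow→φ4] = [20, 29]
r9 m[sprk→φ0] = [32, 26]
r9 m[sprk→φ1] = [50, 48]
r9 m[sprk→φ4] = [30, 26]
r9 m[ice→φ3] = [0, 0]
r9 m[cld→φ1] = [0, 0]
r9 m[slip→φ2] = [0, 3]
r9 m[slip→φ3] = [37, 37]
no fixed point within 9 rounds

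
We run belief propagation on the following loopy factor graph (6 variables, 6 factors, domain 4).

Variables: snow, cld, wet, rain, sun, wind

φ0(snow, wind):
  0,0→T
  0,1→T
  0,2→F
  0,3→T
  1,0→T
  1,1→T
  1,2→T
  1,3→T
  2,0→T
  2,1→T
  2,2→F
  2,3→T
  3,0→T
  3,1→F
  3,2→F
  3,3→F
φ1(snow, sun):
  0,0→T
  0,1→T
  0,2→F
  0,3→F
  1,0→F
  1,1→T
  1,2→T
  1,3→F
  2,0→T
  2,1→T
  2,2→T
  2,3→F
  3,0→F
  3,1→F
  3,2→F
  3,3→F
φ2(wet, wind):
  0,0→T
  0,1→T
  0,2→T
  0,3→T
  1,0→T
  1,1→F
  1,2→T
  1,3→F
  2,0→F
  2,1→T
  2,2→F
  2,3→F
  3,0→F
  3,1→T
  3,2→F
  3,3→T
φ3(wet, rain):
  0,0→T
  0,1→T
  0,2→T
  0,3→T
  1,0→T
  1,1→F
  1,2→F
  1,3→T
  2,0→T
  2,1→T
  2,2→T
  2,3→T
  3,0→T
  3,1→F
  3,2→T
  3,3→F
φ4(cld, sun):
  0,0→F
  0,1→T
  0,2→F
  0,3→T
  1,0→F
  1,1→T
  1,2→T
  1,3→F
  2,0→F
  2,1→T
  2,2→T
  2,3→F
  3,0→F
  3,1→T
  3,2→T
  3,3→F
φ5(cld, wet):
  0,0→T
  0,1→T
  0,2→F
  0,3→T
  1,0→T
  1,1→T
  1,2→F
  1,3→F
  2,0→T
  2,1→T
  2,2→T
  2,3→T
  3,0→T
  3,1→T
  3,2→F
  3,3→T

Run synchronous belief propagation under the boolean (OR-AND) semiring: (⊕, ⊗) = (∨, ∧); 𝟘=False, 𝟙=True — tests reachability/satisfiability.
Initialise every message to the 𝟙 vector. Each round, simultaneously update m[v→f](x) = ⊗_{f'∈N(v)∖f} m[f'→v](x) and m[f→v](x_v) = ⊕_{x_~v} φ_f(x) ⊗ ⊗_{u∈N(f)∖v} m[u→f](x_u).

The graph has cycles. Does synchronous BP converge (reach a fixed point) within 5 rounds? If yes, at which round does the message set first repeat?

CONVERGED at round 3

init: all messages = 𝟙 over 4 values
r1 m[φ0→snow] = [T, T, T, T]
r1 m[φ0→wind] = [T, T, T, T]
r1 m[φ1→snow] = [T, T, T, F]
r1 m[φ1→sun] = [T, T, T, F]
r1 m[φ2→wet] = [T, T, T, T]
r1 m[φ2→wind] = [T, T, T, T]
r1 m[φ3→wet] = [T, T, T, T]
r1 m[φ3→rain] = [T, T, T, T]
r1 m[φ4→cld] = [T, T, T, T]
r1 m[φ4→sun] = [F, T, T, T]
r1 m[φ5→cld] = [T, T, T, T]
r1 m[φ5→wet] = [T, T, T, T]
r1 m[snow→φ0] = [T, T, T, T]
r1 m[snow→φ1] = [T, T, T, T]
r1 m[cld→φ4] = [T, T, T, T]
r1 m[cld→φ5] = [T, T, T, T]
r1 m[wet→φ2] = [T, T, T, T]
r1 m[wet→φ3] = [T, T, T, T]
r1 m[wet→φ5] = [T, T, T, T]
r1 m[rain→φ3] = [T, T, T, T]
r1 m[sun→φ1] = [T, T, T, T]
r1 m[sun→φ4] = [T, T, T, T]
r1 m[wind→φ0] = [T, T, T, T]
r1 m[wind→φ2] = [T, T, T, T]
r2 m[φ0→snow] = [T, T, T, T]
r2 m[φ0→wind] = [T, T, T, T]
r2 m[φ1→snow] = [T, T, T, F]
r2 m[φ1→sun] = [T, T, T, F]
r2 m[φ2→wet] = [T, T, T, T]
r2 m[φ2→wind] = [T, T, T, T]
r2 m[φ3→wet] = [T, T, T, T]
r2 m[φ3→rain] = [T, T, T, T]
r2 m[φ4→cld] = [T, T, T, T]
r2 m[φ4→sun] = [F, T, T, T]
r2 m[φ5→cld] = [T, T, T, T]
r2 m[φ5→wet] = [T, T, T, T]
r2 m[snow→φ0] = [T, T, T, F]
r2 m[snow→φ1] = [T, T, T, T]
r2 m[cld→φ4] = [T, T, T, T]
r2 m[cld→φ5] = [T, T, T, T]
r2 m[wet→φ2] = [T, T, T, T]
r2 m[wet→φ3] = [T, T, T, T]
r2 m[wet→φ5] = [T, T, T, T]
r2 m[rain→φ3] = [T, T, T, T]
r2 m[sun→φ1] = [F, T, T, T]
r2 m[sun→φ4] = [T, T, T, F]
r2 m[wind→φ0] = [T, T, T, T]
r2 m[wind→φ2] = [T, T, T, T]
r3 m[φ0→snow] = [T, T, T, T]
r3 m[φ0→wind] = [T, T, T, T]
r3 m[φ1→snow] = [T, T, T, F]
r3 m[φ1→sun] = [T, T, T, F]
r3 m[φ2→wet] = [T, T, T, T]
r3 m[φ2→wind] = [T, T, T, T]
r3 m[φ3→wet] = [T, T, T, T]
r3 m[φ3→rain] = [T, T, T, T]
r3 m[φ4→cld] = [T, T, T, T]
r3 m[φ4→sun] = [F, T, T, T]
r3 m[φ5→cld] = [T, T, T, T]
r3 m[φ5→wet] = [T, T, T, T]
r3 m[snow→φ0] = [T, T, T, F]
r3 m[snow→φ1] = [T, T, T, T]
r3 m[cld→φ4] = [T, T, T, T]
r3 m[cld→φ5] = [T, T, T, T]
r3 m[wet→φ2] = [T, T, T, T]
r3 m[wet→φ3] = [T, T, T, T]
r3 m[wet→φ5] = [T, T, T, T]
r3 m[rain→φ3] = [T, T, T, T]
r3 m[sun→φ1] = [F, T, T, T]
r3 m[sun→φ4] = [T, T, T, F]
r3 m[wind→φ0] = [T, T, T, T]
r3 m[wind→φ2] = [T, T, T, T]
fixed point reached at round 3
messages reach a fixed point at round 3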